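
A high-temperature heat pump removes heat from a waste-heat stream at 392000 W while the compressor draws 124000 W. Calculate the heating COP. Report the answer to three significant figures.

4.16

The first law gives Q̇_H = Q̇_C + Ẇ, so the three rates are Q̇_C = 392000, Q̇_H = 516000, Ẇ = 124000 W.
COP_HP = Q̇_H/Ẇ = 516000/124000 = 4.161.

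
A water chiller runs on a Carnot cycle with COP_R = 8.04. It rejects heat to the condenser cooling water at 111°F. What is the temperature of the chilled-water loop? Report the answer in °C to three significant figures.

For a Carnot refrigerator COP_R = T_C/(T_H − T_C), so T_C = COP·T_H/(1 + COP).
With T_H = 317.04 K, T_C = 8.04 × 317.04/9.040 = 281.97 K.
Converting, 281.97 K = 8.82°C.

8.82 °C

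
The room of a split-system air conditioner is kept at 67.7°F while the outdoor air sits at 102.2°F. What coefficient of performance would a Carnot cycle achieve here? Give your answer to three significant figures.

15.3

In absolute terms T_C = 292.98 K and T_H = 312.15 K, so ΔT = 19.17 K.
For a reversible cycle, COP_Carnot = T_C/ΔT = 292.98/19.17 = 15.29.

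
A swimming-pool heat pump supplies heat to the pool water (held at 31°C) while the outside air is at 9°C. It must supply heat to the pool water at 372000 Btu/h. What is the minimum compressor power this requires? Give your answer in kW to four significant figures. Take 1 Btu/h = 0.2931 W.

7.887 kW

In absolute terms T_C = 282.15 K and T_H = 304.15 K, so ΔT = 22.00 K.
COP_Carnot = T_H/ΔT = 304.15/22.00 = 13.83.
Ẇ_min = Q̇/COP_Carnot = 372000/13.83 = 26910 Btu/h = 7.887 kW.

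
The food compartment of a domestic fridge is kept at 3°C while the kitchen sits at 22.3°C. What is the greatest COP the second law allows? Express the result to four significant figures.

In absolute terms T_C = 276.15 K and T_H = 295.45 K, so ΔT = 19.30 K.
For a reversible cycle, COP_Carnot = T_C/ΔT = 276.15/19.30 = 14.31.

14.31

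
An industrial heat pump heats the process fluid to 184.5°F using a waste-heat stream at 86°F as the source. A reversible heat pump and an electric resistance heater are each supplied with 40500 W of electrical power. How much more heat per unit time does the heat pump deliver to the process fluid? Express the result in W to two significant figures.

220000 W

In absolute terms T_C = 303.15 K and T_H = 357.87 K, so ΔT = 54.72 K.
COP_Carnot = T_H/ΔT = 357.87/54.72 = 6.540.
The heat pump delivers Q̇_H = COP × Ẇ = 264900 W; the resistance heater delivers Ẇ = 40500 W.
Extra = (COP − 1)·Ẇ = 224400 W.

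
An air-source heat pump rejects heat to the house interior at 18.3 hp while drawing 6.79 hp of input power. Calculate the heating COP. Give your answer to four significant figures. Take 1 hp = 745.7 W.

The first law gives Q̇_H = Q̇_C + Ẇ, so the three rates are Q̇_C = 11.51, Q̇_H = 18.30, Ẇ = 6.790 hp.
COP_HP = Q̇_H/Ẇ = 18.30/6.790 = 2.695.

2.695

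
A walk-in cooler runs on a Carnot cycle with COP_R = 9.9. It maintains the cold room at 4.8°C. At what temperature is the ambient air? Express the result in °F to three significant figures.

91.2 °F

COP_R = T_C/(T_H − T_C) gives T_H − T_C = T_C/COP.
With T_C = 277.95 K, T_H = 277.95 × (1 + 1/9.9) = 306.03 K.
Converting, 306.03 K = 91.18°F.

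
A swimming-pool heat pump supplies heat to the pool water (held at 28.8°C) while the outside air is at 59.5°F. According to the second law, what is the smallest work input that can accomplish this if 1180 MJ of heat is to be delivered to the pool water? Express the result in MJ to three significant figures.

In absolute terms T_C = 288.43 K and T_H = 301.95 K, so ΔT = 13.52 K.
The reversible limit is COP_HP = T_H/ΔT = 22.33, so W_min = Q_H/COP = Q_H·ΔT/T_H.
W_min = 1180 × 13.52/301.95 = 52.84 MJ.

52.8 MJ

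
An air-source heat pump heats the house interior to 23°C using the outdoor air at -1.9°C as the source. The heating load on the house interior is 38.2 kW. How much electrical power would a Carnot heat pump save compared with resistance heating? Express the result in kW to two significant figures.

35 kW

In absolute terms T_C = 271.25 K and T_H = 296.15 K, so ΔT = 24.90 K.
COP_Carnot = T_H/ΔT = 296.15/24.90 = 11.89.
Resistance heating needs Ẇ_res = Q̇_H = 38.20 kW; the reversible heat pump needs only Ẇ_hp = Q̇_H/COP = 3.212 kW.
Saving = 38.20 − 3.212 = 34.99 kW.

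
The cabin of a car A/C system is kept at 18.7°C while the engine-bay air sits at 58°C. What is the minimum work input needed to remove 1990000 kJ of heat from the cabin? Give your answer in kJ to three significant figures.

In absolute terms T_C = 291.85 K and T_H = 331.15 K, so ΔT = 39.30 K.
The reversible limit is COP_R = T_C/ΔT = 7.426, so W_min = Q_C/COP = Q_C·ΔT/T_C.
W_min = 1990000 × 39.30/291.85 = 268000 kJ.

268000 kJ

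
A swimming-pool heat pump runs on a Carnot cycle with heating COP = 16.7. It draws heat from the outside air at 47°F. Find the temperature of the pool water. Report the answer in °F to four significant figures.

79.27 °F

COP_HP = T_H/(T_H − T_C) rearranges to T_H = COP·T_C/(COP − 1).
With T_C = 281.48 K, T_H = 16.7 × 281.48/15.70 = 299.41 K.
Converting, 299.41 K = 79.27°F.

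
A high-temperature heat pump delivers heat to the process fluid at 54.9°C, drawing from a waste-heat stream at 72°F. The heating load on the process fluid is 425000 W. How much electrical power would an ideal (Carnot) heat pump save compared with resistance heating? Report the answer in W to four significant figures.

382700 W

In absolute terms T_C = 295.37 K and T_H = 328.05 K, so ΔT = 32.68 K.
COP_Carnot = T_H/ΔT = 328.05/32.68 = 10.04.
Resistance heating needs Ẇ_res = Q̇_H = 425000 W; the reversible heat pump needs only Ẇ_hp = Q̇_H/COP = 42340 W.
Saving = 425000 − 42340 = 382700 W.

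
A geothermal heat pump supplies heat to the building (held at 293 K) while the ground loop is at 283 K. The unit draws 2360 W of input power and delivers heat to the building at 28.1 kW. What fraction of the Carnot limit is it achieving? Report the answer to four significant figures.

Converting, Q̇_H = 28.10 kW = 28100 W, so COP_actual = Q̇_H/Ẇ = 28100/2360 = 11.91.
The reservoir spacing is ΔT = 293 − 283 = 10.00 K.
COP_Carnot = T_H/ΔT = 293.00/10.00 = 29.30.
η_II = COP_actual/COP_Carnot = 11.91/29.30 = 0.4064.

0.4064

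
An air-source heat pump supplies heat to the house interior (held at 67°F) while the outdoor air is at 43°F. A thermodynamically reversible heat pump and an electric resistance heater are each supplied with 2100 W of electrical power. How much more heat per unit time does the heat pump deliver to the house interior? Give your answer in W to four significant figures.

In absolute terms T_C = 279.26 K and T_H = 292.59 K, so ΔT = 13.33 K.
COP_Carnot = T_H/ΔT = 292.59/13.33 = 21.94.
The heat pump delivers Q̇_H = COP × Ẇ = 46080 W; the resistance heater delivers Ẇ = 2100 W.
Extra = (COP − 1)·Ẇ = 43980 W.

43980 W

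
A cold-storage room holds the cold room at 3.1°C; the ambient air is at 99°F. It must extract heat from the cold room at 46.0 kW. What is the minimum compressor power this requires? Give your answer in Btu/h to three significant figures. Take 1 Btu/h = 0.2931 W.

In absolute terms T_C = 276.25 K and T_H = 310.37 K, so ΔT = 34.12 K.
COP_Carnot = T_C/ΔT = 276.25/34.12 = 8.096.
Ẇ_min = Q̇/COP_Carnot = 46.00/8.096 = 5.682 kW = 19390 Btu/h.

19400 Btu/h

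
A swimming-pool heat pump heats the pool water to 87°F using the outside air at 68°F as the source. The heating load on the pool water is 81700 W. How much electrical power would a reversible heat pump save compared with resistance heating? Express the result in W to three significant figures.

In absolute terms T_C = 293.15 K and T_H = 303.71 K, so ΔT = 10.56 K.
COP_Carnot = T_H/ΔT = 303.71/10.56 = 28.77.
Resistance heating needs Ẇ_res = Q̇_H = 81700 W; the reversible heat pump needs only Ẇ_hp = Q̇_H/COP = 2840 W.
Saving = 81700 − 2840 = 78860 W.

78900 W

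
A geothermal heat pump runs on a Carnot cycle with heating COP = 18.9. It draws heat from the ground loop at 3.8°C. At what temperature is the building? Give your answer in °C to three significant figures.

COP_HP = T_H/(T_H − T_C) rearranges to T_H = COP·T_C/(COP − 1).
With T_C = 276.95 K, T_H = 18.9 × 276.95/17.90 = 292.42 K.
Converting, 292.42 K = 19.27°C.

19.3 °C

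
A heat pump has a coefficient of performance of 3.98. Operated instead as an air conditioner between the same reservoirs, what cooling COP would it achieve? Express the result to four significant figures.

2.980

Since Q_H = Q_C + W for any cycle, COP_R = Q_C/W = Q_H/W − 1.
COP_R = 3.98 − 1 = 2.98.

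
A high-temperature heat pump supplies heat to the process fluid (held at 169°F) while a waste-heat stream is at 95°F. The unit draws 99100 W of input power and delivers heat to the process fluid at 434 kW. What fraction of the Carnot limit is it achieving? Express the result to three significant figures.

Converting, Q̇_H = 434.0 kW = 434000 W, so COP_actual = Q̇_H/Ẇ = 434000/99100 = 4.379.
In absolute terms T_C = 308.15 K and T_H = 349.26 K, so ΔT = 41.11 K.
COP_Carnot = T_H/ΔT = 349.26/41.11 = 8.496.
η_II = COP_actual/COP_Carnot = 4.379/8.496 = 0.5155.

0.515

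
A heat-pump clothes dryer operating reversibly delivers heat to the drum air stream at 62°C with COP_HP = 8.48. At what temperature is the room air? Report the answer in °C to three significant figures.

22.5 °C

COP_HP = T_H/(T_H − T_C) gives T_H − T_C = T_H/COP.
With T_H = 335.15 K, T_C = 335.15 × (1 − 1/8.48) = 295.63 K.
Converting, 295.63 K = 22.48°C.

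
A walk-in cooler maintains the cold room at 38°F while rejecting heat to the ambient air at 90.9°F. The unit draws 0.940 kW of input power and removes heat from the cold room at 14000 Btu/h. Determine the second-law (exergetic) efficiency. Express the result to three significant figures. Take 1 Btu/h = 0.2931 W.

0.464

Converting, Q̇_C = 14000 Btu/h = 4.103 kW, so COP_actual = Q̇_C/Ẇ = 4.103/0.9400 = 4.365.
In absolute terms T_C = 276.48 K and T_H = 305.87 K, so ΔT = 29.39 K.
COP_Carnot = T_C/ΔT = 276.48/29.39 = 9.408.
η_II = COP_actual/COP_Carnot = 4.365/9.408 = 0.4640.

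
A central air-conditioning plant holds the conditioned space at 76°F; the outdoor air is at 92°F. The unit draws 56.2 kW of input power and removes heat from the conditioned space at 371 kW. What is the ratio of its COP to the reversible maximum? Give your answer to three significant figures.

0.197

COP_actual = Q̇_C/Ẇ = 371.0/56.20 = 6.601.
In absolute terms T_C = 297.59 K and T_H = 306.48 K, so ΔT = 8.889 K.
COP_Carnot = T_C/ΔT = 297.59/8.889 = 33.48.
η_II = COP_actual/COP_Carnot = 6.601/33.48 = 0.1972.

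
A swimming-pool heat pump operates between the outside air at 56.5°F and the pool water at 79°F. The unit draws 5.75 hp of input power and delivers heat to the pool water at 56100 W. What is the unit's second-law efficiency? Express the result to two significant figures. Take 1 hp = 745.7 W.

0.55

Converting, Q̇_H = 56100 W = 75.23 hp, so COP_actual = Q̇_H/Ẇ = 75.23/5.750 = 13.08.
In absolute terms T_C = 286.76 K and T_H = 299.26 K, so ΔT = 12.50 K.
COP_Carnot = T_H/ΔT = 299.26/12.50 = 23.94.
η_II = COP_actual/COP_Carnot = 13.08/23.94 = 0.5465.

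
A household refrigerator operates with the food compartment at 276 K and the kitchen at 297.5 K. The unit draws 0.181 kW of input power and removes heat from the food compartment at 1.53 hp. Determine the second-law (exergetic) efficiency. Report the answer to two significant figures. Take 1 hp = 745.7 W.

0.49

Converting, Q̇_C = 1.530 hp = 1.141 kW, so COP_actual = Q̇_C/Ẇ = 1.141/0.1810 = 6.303.
The reservoir spacing is ΔT = 297.5 − 276 = 21.50 K.
COP_Carnot = T_C/ΔT = 276.00/21.50 = 12.84.
η_II = COP_actual/COP_Carnot = 6.303/12.84 = 0.4910.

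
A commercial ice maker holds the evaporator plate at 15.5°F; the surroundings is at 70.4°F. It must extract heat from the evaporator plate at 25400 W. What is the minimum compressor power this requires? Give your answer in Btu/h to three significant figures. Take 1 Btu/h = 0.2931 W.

10000 Btu/h

In absolute terms T_C = 263.98 K and T_H = 294.48 K, so ΔT = 30.50 K.
COP_Carnot = T_C/ΔT = 263.98/30.50 = 8.655.
Ẇ_min = Q̇/COP_Carnot = 25400/8.655 = 2935 W = 10010 Btu/h.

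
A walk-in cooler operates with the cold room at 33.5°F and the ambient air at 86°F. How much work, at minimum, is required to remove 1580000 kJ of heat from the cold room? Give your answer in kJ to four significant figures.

In absolute terms T_C = 273.98 K and T_H = 303.15 K, so ΔT = 29.17 K.
The reversible limit is COP_R = T_C/ΔT = 9.394, so W_min = Q_C/COP = Q_C·ΔT/T_C.
W_min = 1580000 × 29.17/273.98 = 168200 kJ.

168200 kJ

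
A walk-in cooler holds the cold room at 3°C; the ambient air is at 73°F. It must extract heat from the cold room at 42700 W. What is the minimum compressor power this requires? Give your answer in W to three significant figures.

In absolute terms T_C = 276.15 K and T_H = 295.93 K, so ΔT = 19.78 K.
COP_Carnot = T_C/ΔT = 276.15/19.78 = 13.96.
Ẇ_min = Q̇/COP_Carnot = 42700/13.96 = 3058 W.

3060 W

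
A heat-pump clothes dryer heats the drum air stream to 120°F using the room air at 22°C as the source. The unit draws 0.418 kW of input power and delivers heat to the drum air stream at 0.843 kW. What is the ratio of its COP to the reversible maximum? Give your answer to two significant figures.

0.17

COP_actual = Q̇_H/Ẇ = 0.8430/0.4180 = 2.017.
In absolute terms T_C = 295.15 K and T_H = 322.04 K, so ΔT = 26.89 K.
COP_Carnot = T_H/ΔT = 322.04/26.89 = 11.98.
η_II = COP_actual/COP_Carnot = 2.017/11.98 = 0.1684.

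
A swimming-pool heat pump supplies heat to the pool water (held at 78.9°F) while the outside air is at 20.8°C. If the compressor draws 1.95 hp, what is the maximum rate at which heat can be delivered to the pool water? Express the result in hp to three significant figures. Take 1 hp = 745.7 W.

111 hp

In absolute terms T_C = 293.95 K and T_H = 299.21 K, so ΔT = 5.256 K.
COP_Carnot = T_H/ΔT = 299.21/5.256 = 56.93.
Q̇_max = COP_Carnot × Ẇ = 56.93 × 1.950 hp = 111.0 hp.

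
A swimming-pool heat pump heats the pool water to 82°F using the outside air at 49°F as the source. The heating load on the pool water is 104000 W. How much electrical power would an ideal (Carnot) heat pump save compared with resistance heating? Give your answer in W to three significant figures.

In absolute terms T_C = 282.59 K and T_H = 300.93 K, so ΔT = 18.33 K.
COP_Carnot = T_H/ΔT = 300.93/18.33 = 16.41.
Resistance heating needs Ẇ_res = Q̇_H = 104000 W; the reversible heat pump needs only Ẇ_hp = Q̇_H/COP = 6336 W.
Saving = 104000 − 6336 = 97660 W.

97700 W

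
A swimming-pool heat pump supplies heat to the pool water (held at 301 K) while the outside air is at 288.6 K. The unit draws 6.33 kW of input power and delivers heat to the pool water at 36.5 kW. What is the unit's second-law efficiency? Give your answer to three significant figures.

0.238

COP_actual = Q̇_H/Ẇ = 36.50/6.330 = 5.766.
The reservoir spacing is ΔT = 301 − 288.6 = 12.40 K.
COP_Carnot = T_H/ΔT = 301.00/12.40 = 24.27.
η_II = COP_actual/COP_Carnot = 5.766/24.27 = 0.2375.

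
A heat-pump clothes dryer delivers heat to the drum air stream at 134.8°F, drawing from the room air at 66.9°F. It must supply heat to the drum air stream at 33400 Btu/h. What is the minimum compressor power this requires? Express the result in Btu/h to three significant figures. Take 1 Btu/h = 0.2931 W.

In absolute terms T_C = 292.54 K and T_H = 330.26 K, so ΔT = 37.72 K.
COP_Carnot = T_H/ΔT = 330.26/37.72 = 8.755.
Ẇ_min = Q̇/COP_Carnot = 33400/8.755 = 3815 Btu/h.

3810 Btu/h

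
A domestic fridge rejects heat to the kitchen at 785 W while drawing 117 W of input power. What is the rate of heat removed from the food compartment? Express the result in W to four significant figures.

For a cyclic device the first law requires Q̇_H = Q̇_C + Ẇ.
Q̇_C = Q̇_H − Ẇ = 668.0 W.

668.0 W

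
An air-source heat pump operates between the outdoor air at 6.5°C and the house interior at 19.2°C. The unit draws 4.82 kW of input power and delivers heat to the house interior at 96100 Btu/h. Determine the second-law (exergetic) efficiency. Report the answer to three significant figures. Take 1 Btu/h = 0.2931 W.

Converting, Q̇_H = 96100 Btu/h = 28.17 kW, so COP_actual = Q̇_H/Ẇ = 28.17/4.820 = 5.844.
In absolute terms T_C = 279.65 K and T_H = 292.35 K, so ΔT = 12.70 K.
COP_Carnot = T_H/ΔT = 292.35/12.70 = 23.02.
η_II = COP_actual/COP_Carnot = 5.844/23.02 = 0.2539.

0.254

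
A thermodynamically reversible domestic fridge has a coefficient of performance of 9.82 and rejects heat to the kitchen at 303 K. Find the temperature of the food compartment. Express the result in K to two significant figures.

270 K

For a Carnot refrigerator COP_R = T_C/(T_H − T_C), so T_C = COP·T_H/(1 + COP).
With T_H = 303.00 K, T_C = 9.82 × 303.00/10.82 = 275.00 K.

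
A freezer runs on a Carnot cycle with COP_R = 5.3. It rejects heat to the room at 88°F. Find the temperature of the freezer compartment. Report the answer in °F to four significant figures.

1.068 °F

For a Carnot refrigerator COP_R = T_C/(T_H − T_C), so T_C = COP·T_H/(1 + COP).
With T_H = 304.26 K, T_C = 5.3 × 304.26/6.300 = 255.97 K.
Converting, 255.97 K = 1.07°F.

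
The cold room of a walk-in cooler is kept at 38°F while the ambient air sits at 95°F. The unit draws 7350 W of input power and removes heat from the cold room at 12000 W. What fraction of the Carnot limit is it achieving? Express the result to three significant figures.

0.187

COP_actual = Q̇_C/Ẇ = 12000/7350 = 1.633.
In absolute terms T_C = 276.48 K and T_H = 308.15 K, so ΔT = 31.67 K.
COP_Carnot = T_C/ΔT = 276.48/31.67 = 8.731.
η_II = COP_actual/COP_Carnot = 1.633/8.731 = 0.1870.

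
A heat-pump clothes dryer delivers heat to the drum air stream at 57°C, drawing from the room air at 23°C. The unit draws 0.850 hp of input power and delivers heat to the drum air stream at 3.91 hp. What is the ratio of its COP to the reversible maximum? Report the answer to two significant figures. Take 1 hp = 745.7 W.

COP_actual = Q̇_H/Ẇ = 3.910/0.8500 = 4.600.
In absolute terms T_C = 296.15 K and T_H = 330.15 K, so ΔT = 34.00 K.
COP_Carnot = T_H/ΔT = 330.15/34.00 = 9.710.
η_II = COP_actual/COP_Carnot = 4.600/9.710 = 0.4737.

0.47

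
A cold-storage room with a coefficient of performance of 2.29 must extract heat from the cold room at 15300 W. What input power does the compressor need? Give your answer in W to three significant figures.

Ẇ = Q̇_C/COP = 15300/2.29 = 6681 W.

6680 W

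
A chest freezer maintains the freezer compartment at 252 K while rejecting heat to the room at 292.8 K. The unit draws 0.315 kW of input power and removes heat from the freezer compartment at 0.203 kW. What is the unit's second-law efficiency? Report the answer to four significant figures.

0.1043

COP_actual = Q̇_C/Ẇ = 0.2030/0.3150 = 0.6444.
The reservoir spacing is ΔT = 292.8 − 252 = 40.80 K.
COP_Carnot = T_C/ΔT = 252.00/40.80 = 6.176.
η_II = COP_actual/COP_Carnot = 0.6444/6.176 = 0.1043.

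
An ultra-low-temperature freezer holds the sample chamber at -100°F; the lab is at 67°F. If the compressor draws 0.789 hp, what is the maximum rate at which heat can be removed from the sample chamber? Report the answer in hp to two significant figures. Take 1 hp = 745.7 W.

1.7 hp

In absolute terms T_C = 199.82 K and T_H = 292.59 K, so ΔT = 92.78 K.
COP_Carnot = T_C/ΔT = 199.82/92.78 = 2.154.
Q̇_max = COP_Carnot × Ẇ = 2.154 × 0.7890 hp = 1.699 hp.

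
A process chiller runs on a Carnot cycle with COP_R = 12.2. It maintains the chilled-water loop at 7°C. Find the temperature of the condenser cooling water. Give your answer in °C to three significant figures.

COP_R = T_C/(T_H − T_C) gives T_H − T_C = T_C/COP.
With T_C = 280.15 K, T_H = 280.15 × (1 + 1/12.2) = 303.11 K.
Converting, 303.11 K = 29.96°C.

30.0 °C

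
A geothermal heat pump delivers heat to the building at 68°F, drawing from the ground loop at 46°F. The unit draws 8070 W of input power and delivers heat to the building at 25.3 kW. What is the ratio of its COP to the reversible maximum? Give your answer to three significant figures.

Converting, Q̇_H = 25.30 kW = 25300 W, so COP_actual = Q̇_H/Ẇ = 25300/8070 = 3.135.
In absolute terms T_C = 280.93 K and T_H = 293.15 K, so ΔT = 12.22 K.
COP_Carnot = T_H/ΔT = 293.15/12.22 = 23.99.
η_II = COP_actual/COP_Carnot = 3.135/23.99 = 0.1307.

0.131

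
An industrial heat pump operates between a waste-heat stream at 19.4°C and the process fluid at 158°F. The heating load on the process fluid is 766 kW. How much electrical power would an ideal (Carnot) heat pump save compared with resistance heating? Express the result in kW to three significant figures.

653 kW

In absolute terms T_C = 292.55 K and T_H = 343.15 K, so ΔT = 50.60 K.
COP_Carnot = T_H/ΔT = 343.15/50.60 = 6.782.
Resistance heating needs Ẇ_res = Q̇_H = 766.0 kW; the reversible heat pump needs only Ẇ_hp = Q̇_H/COP = 113.0 kW.
Saving = 766.0 − 113.0 = 653.0 kW.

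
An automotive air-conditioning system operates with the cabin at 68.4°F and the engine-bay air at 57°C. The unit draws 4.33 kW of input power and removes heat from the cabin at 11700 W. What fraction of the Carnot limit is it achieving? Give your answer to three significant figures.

0.339

Converting, Q̇_C = 11700 W = 11.70 kW, so COP_actual = Q̇_C/Ẇ = 11.70/4.330 = 2.702.
In absolute terms T_C = 293.37 K and T_H = 330.15 K, so ΔT = 36.78 K.
COP_Carnot = T_C/ΔT = 293.37/36.78 = 7.977.
η_II = COP_actual/COP_Carnot = 2.702/7.977 = 0.3387.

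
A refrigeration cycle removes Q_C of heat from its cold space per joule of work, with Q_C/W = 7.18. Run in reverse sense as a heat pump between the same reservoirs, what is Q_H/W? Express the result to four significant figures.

The first law on one cycle gives Q_H = Q_C + W, so Q_H/W = Q_C/W + 1.
COP_HP = COP_R + 1 = 7.18 + 1 = 8.18.

8.180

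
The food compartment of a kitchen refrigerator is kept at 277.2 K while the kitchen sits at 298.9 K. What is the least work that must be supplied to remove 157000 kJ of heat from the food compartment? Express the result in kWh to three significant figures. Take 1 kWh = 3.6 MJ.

The reservoir spacing is ΔT = 298.9 − 277.2 = 21.70 K.
The reversible limit is COP_R = T_C/ΔT = 12.77, so W_min = Q_C/COP = Q_C·ΔT/T_C.
W_min = 157000 × 21.70/277.20 = 12290 kJ = 3.414 kWh.

3.41 kWh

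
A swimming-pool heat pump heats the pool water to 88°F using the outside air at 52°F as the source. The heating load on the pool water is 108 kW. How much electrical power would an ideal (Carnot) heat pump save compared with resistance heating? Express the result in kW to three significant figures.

101 kW

In absolute terms T_C = 284.26 K and T_H = 304.26 K, so ΔT = 20.00 K.
COP_Carnot = T_H/ΔT = 304.26/20.00 = 15.21.
Resistance heating needs Ẇ_res = Q̇_H = 108.0 kW; the reversible heat pump needs only Ẇ_hp = Q̇_H/COP = 7.099 kW.
Saving = 108.0 − 7.099 = 100.9 kW.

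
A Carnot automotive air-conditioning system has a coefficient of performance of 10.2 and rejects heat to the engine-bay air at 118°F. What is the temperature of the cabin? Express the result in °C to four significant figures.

19.12 °C

For a Carnot refrigerator COP_R = T_C/(T_H − T_C), so T_C = COP·T_H/(1 + COP).
With T_H = 320.93 K, T_C = 10.2 × 320.93/11.20 = 292.27 K.
Converting, 292.27 K = 19.12°C.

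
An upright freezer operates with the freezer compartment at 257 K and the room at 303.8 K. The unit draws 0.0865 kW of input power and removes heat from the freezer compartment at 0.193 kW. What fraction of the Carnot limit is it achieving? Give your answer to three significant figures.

0.406

COP_actual = Q̇_C/Ẇ = 0.1930/0.08650 = 2.231.
The reservoir spacing is ΔT = 303.8 − 257 = 46.80 K.
COP_Carnot = T_C/ΔT = 257.00/46.80 = 5.491.
η_II = COP_actual/COP_Carnot = 2.231/5.491 = 0.4063.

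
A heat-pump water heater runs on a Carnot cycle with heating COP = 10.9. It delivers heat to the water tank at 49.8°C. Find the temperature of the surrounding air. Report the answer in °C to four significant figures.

COP_HP = T_H/(T_H − T_C) gives T_H − T_C = T_H/COP.
With T_H = 322.95 K, T_C = 322.95 × (1 − 1/10.9) = 293.32 K.
Converting, 293.32 K = 20.17°C.

20.17 °C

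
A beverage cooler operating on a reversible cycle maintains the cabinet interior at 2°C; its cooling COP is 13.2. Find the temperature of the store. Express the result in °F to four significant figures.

73.12 °F

COP_R = T_C/(T_H − T_C) gives T_H − T_C = T_C/COP.
With T_C = 275.15 K, T_H = 275.15 × (1 + 1/13.2) = 295.99 K.
Converting, 295.99 K = 73.12°F.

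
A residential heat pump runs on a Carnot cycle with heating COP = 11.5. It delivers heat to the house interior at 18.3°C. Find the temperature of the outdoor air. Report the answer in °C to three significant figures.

-7.04 °C

COP_HP = T_H/(T_H − T_C) gives T_H − T_C = T_H/COP.
With T_H = 291.45 K, T_C = 291.45 × (1 − 1/11.5) = 266.11 K.
Converting, 266.11 K = -7.04°C.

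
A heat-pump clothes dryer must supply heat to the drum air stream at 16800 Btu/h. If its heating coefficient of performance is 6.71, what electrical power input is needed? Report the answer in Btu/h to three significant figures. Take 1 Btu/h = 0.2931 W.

2500 Btu/h

Ẇ = Q̇_H/COP_HP = 16800/6.71 = 2504 Btu/h.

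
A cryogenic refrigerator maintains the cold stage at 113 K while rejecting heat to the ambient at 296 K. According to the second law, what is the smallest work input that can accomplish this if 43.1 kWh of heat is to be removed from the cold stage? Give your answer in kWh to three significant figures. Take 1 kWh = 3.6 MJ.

69.8 kWh

The reservoir spacing is ΔT = 296 − 113 = 183.0 K.
The reversible limit is COP_R = T_C/ΔT = 0.6175, so W_min = Q_C/COP = Q_C·ΔT/T_C.
W_min = 43.10 × 183.0/113.00 = 69.80 kWh.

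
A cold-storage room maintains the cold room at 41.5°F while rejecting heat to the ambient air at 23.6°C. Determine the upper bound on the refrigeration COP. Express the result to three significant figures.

In absolute terms T_C = 278.43 K and T_H = 296.75 K, so ΔT = 18.32 K.
For a reversible cycle, COP_Carnot = T_C/ΔT = 278.43/18.32 = 15.20.

15.2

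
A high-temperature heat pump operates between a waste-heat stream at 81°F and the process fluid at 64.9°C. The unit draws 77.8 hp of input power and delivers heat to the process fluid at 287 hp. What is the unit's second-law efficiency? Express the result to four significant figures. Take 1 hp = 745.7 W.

0.4112

COP_actual = Q̇_H/Ẇ = 287.0/77.80 = 3.689.
In absolute terms T_C = 300.37 K and T_H = 338.05 K, so ΔT = 37.68 K.
COP_Carnot = T_H/ΔT = 338.05/37.68 = 8.972.
η_II = COP_actual/COP_Carnot = 3.689/8.972 = 0.4112.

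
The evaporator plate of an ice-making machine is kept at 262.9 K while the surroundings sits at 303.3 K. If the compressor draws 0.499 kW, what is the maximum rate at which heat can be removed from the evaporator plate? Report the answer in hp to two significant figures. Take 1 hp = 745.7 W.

4.4 hp

The reservoir spacing is ΔT = 303.3 − 262.9 = 40.40 K.
COP_Carnot = T_C/ΔT = 262.90/40.40 = 6.507.
Q̇_max = COP_Carnot × Ẇ = 6.507 × 0.4990 kW = 3.247 kW = 4.355 hp.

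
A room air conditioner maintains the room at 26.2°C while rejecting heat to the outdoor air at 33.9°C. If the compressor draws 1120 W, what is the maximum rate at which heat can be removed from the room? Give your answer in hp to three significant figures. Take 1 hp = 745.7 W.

58.4 hp

In absolute terms T_C = 299.35 K and T_H = 307.05 K, so ΔT = 7.700 K.
COP_Carnot = T_C/ΔT = 299.35/7.700 = 38.88.
Q̇_max = COP_Carnot × Ẇ = 38.88 × 1120 W = 43540 W = 58.39 hp.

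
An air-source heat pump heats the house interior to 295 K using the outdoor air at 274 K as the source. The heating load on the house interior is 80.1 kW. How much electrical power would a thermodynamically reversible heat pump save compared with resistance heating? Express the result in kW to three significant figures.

74.4 kW

The reservoir spacing is ΔT = 295 − 274 = 21.00 K.
COP_Carnot = T_H/ΔT = 295.00/21.00 = 14.05.
Resistance heating needs Ẇ_res = Q̇_H = 80.10 kW; the reversible heat pump needs only Ẇ_hp = Q̇_H/COP = 5.702 kW.
Saving = 80.10 − 5.702 = 74.40 kW.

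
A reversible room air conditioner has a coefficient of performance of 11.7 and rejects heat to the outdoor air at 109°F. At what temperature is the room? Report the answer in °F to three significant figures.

For a Carnot refrigerator COP_R = T_C/(T_H − T_C), so T_C = COP·T_H/(1 + COP).
With T_H = 315.93 K, T_C = 11.7 × 315.93/12.70 = 291.05 K.
Converting, 291.05 K = 64.22°F.

64.2 °F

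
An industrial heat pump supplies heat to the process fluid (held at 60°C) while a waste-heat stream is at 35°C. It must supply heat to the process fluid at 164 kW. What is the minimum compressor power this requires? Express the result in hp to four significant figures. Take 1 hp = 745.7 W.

In absolute terms T_C = 308.15 K and T_H = 333.15 K, so ΔT = 25.00 K.
COP_Carnot = T_H/ΔT = 333.15/25.00 = 13.33.
Ẇ_min = Q̇/COP_Carnot = 164.0/13.33 = 12.31 kW = 16.50 hp.

16.50 hp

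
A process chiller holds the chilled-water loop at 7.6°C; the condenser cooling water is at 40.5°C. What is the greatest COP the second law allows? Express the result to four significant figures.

In absolute terms T_C = 280.75 K and T_H = 313.65 K, so ΔT = 32.90 K.
For a reversible cycle, COP_Carnot = T_C/ΔT = 280.75/32.90 = 8.533.

8.533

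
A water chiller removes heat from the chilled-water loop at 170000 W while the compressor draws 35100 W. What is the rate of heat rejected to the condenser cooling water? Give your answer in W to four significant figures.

205100 W

For a cyclic device the first law requires Q̇_H = Q̇_C + Ẇ.
Q̇_H = Q̇_C + Ẇ = 205100 W.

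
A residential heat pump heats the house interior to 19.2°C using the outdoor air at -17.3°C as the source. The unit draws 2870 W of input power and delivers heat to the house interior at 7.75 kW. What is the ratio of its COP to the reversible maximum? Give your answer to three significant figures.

0.337

Converting, Q̇_H = 7.750 kW = 7750 W, so COP_actual = Q̇_H/Ẇ = 7750/2870 = 2.700.
In absolute terms T_C = 255.85 K and T_H = 292.35 K, so ΔT = 36.50 K.
COP_Carnot = T_H/ΔT = 292.35/36.50 = 8.010.
η_II = COP_actual/COP_Carnot = 2.700/8.010 = 0.3371.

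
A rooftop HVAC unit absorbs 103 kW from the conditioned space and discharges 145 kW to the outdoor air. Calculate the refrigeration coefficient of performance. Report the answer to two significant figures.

2.5

The first law gives Q̇_H = Q̇_C + Ẇ, so the three rates are Q̇_C = 103.0, Q̇_H = 145.0, Ẇ = 42.00 kW.
COP_R = Q̇_C/Ẇ = 103.0/42.00 = 2.452.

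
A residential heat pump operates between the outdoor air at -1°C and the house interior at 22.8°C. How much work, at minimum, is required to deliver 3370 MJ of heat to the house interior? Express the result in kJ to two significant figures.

270000 kJ

In absolute terms T_C = 272.15 K and T_H = 295.95 K, so ΔT = 23.80 K.
The reversible limit is COP_HP = T_H/ΔT = 12.43, so W_min = Q_H/COP = Q_H·ΔT/T_H.
W_min = 3370 × 23.80/295.95 = 271.0 MJ = 271000 kJ.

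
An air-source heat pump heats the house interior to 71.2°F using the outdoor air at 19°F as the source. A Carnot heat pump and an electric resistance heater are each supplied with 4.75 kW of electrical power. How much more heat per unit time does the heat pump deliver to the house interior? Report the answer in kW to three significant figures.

In absolute terms T_C = 265.93 K and T_H = 294.93 K, so ΔT = 29.00 K.
COP_Carnot = T_H/ΔT = 294.93/29.00 = 10.17.
The heat pump delivers Q̇_H = COP × Ẇ = 48.31 kW; the resistance heater delivers Ẇ = 4.750 kW.
Extra = (COP − 1)·Ẇ = 43.56 kW.

43.6 kW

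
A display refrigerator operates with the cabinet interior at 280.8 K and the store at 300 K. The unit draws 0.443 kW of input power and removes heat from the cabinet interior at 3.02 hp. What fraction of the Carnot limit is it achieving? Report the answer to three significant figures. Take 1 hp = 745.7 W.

Converting, Q̇_C = 3.020 hp = 2.252 kW, so COP_actual = Q̇_C/Ẇ = 2.252/0.4430 = 5.084.
The reservoir spacing is ΔT = 300 − 280.8 = 19.20 K.
COP_Carnot = T_C/ΔT = 280.80/19.20 = 14.63.
η_II = COP_actual/COP_Carnot = 5.084/14.63 = 0.3476.

0.348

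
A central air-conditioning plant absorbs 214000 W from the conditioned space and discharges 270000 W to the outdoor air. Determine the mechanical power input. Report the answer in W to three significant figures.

56000 W

For a cyclic device the first law requires Q̇_H = Q̇_C + Ẇ.
Ẇ = Q̇_H − Q̇_C = 56000 W.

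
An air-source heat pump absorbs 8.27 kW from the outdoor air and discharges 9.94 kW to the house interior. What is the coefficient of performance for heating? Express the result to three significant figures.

The first law gives Q̇_H = Q̇_C + Ẇ, so the three rates are Q̇_C = 8.270, Q̇_H = 9.940, Ẇ = 1.670 kW.
COP_HP = Q̇_H/Ẇ = 9.940/1.670 = 5.952.

5.95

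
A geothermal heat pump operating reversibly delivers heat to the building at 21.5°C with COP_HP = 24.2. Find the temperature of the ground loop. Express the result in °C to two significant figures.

9.3 °C

COP_HP = T_H/(T_H − T_C) gives T_H − T_C = T_H/COP.
With T_H = 294.65 K, T_C = 294.65 × (1 − 1/24.2) = 282.47 K.
Converting, 282.47 K = 9.32°C.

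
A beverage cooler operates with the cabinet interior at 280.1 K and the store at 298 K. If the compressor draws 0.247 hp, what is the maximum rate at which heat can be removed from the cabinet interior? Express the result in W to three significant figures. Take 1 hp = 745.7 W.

2880 W

The reservoir spacing is ΔT = 298 − 280.1 = 17.90 K.
COP_Carnot = T_C/ΔT = 280.10/17.90 = 15.65.
Q̇_max = COP_Carnot × Ẇ = 15.65 × 0.2470 hp = 3.865 hp = 2882 W.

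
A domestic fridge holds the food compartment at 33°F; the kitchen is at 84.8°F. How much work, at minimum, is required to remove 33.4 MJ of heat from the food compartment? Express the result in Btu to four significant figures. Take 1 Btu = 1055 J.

3329 Btu

In absolute terms T_C = 273.71 K and T_H = 302.48 K, so ΔT = 28.78 K.
The reversible limit is COP_R = T_C/ΔT = 9.511, so W_min = Q_C/COP = Q_C·ΔT/T_C.
W_min = 33.40 × 28.78/273.71 = 3.512 MJ = 3329 Btu.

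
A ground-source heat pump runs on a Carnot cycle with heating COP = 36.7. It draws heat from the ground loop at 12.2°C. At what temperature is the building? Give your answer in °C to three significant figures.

20.2 °C

COP_HP = T_H/(T_H − T_C) rearranges to T_H = COP·T_C/(COP − 1).
With T_C = 285.35 K, T_H = 36.7 × 285.35/35.70 = 293.34 K.
Converting, 293.34 K = 20.19°C.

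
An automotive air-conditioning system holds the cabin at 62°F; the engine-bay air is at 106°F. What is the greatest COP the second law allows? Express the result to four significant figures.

11.86

In absolute terms T_C = 289.82 K and T_H = 314.26 K, so ΔT = 24.44 K.
For a reversible cycle, COP_Carnot = T_C/ΔT = 289.82/24.44 = 11.86.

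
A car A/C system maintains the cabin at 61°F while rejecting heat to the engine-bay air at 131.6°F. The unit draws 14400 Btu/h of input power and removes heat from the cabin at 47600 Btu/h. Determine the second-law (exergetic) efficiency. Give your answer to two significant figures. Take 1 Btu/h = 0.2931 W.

COP_actual = Q̇_C/Ẇ = 47600/14400 = 3.306.
In absolute terms T_C = 289.26 K and T_H = 328.48 K, so ΔT = 39.22 K.
COP_Carnot = T_C/ΔT = 289.26/39.22 = 7.375.
η_II = COP_actual/COP_Carnot = 3.306/7.375 = 0.4482.

0.45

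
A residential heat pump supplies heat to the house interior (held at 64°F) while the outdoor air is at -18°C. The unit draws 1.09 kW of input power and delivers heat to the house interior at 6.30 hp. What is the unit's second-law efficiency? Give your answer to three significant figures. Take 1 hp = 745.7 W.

Converting, Q̇_H = 6.300 hp = 4.698 kW, so COP_actual = Q̇_H/Ẇ = 4.698/1.090 = 4.310.
In absolute terms T_C = 255.15 K and T_H = 290.93 K, so ΔT = 35.78 K.
COP_Carnot = T_H/ΔT = 290.93/35.78 = 8.132.
η_II = COP_actual/COP_Carnot = 4.310/8.132 = 0.5300.

0.530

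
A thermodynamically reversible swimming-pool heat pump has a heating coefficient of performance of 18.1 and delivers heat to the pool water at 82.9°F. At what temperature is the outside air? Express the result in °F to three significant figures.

COP_HP = T_H/(T_H − T_C) gives T_H − T_C = T_H/COP.
With T_H = 301.43 K, T_C = 301.43 × (1 − 1/18.1) = 284.77 K.
Converting, 284.77 K = 52.92°F.

52.9 °F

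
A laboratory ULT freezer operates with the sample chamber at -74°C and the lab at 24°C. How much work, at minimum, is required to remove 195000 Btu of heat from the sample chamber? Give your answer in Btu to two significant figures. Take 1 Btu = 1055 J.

96000 Btu

In absolute terms T_C = 199.15 K and T_H = 297.15 K, so ΔT = 98.00 K.
The reversible limit is COP_R = T_C/ΔT = 2.032, so W_min = Q_C/COP = Q_C·ΔT/T_C.
W_min = 195000 × 98.00/199.15 = 95960 Btu.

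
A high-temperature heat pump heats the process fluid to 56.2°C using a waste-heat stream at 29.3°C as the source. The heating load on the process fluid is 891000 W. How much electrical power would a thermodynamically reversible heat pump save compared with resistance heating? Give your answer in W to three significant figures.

In absolute terms T_C = 302.45 K and T_H = 329.35 K, so ΔT = 26.90 K.
COP_Carnot = T_H/ΔT = 329.35/26.90 = 12.24.
Resistance heating needs Ẇ_res = Q̇_H = 891000 W; the reversible heat pump needs only Ẇ_hp = Q̇_H/COP = 72770 W.
Saving = 891000 − 72770 = 818200 W.

818000 W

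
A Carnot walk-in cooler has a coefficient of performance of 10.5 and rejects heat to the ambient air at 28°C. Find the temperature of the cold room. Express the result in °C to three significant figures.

For a Carnot refrigerator COP_R = T_C/(T_H − T_C), so T_C = COP·T_H/(1 + COP).
With T_H = 301.15 K, T_C = 10.5 × 301.15/11.50 = 274.96 K.
Converting, 274.96 K = 1.81°C.

1.81 °C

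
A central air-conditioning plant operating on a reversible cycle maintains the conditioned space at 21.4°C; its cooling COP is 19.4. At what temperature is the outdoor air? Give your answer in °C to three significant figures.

COP_R = T_C/(T_H − T_C) gives T_H − T_C = T_C/COP.
With T_C = 294.55 K, T_H = 294.55 × (1 + 1/19.4) = 309.73 K.
Converting, 309.73 K = 36.58°C.

36.6 °C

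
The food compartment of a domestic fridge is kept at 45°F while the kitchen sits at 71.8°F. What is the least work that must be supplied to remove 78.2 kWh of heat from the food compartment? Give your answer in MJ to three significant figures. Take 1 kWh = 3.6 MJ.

14.9 MJ

In absolute terms T_C = 280.37 K and T_H = 295.26 K, so ΔT = 14.89 K.
The reversible limit is COP_R = T_C/ΔT = 18.83, so W_min = Q_C/COP = Q_C·ΔT/T_C.
W_min = 78.20 × 14.89/280.37 = 4.153 kWh = 14.95 MJ.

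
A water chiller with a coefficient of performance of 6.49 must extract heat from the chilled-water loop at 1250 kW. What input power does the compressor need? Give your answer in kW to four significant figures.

192.6 kW

Ẇ = Q̇_C/COP = 1250/6.49 = 192.6 kW.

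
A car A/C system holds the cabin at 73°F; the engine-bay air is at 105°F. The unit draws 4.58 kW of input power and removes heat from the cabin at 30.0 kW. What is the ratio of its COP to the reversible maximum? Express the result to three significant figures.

COP_actual = Q̇_C/Ẇ = 30.00/4.580 = 6.550.
In absolute terms T_C = 295.93 K and T_H = 313.71 K, so ΔT = 17.78 K.
COP_Carnot = T_C/ΔT = 295.93/17.78 = 16.65.
η_II = COP_actual/COP_Carnot = 6.550/16.65 = 0.3935.

0.394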